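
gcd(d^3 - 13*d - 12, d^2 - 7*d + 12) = d - 4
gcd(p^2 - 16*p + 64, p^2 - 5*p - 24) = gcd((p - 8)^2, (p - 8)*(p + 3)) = p - 8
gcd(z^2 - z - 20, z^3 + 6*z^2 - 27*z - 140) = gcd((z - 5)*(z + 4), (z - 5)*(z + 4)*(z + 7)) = z^2 - z - 20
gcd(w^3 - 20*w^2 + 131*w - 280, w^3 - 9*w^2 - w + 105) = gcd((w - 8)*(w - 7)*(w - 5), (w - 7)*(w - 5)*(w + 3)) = w^2 - 12*w + 35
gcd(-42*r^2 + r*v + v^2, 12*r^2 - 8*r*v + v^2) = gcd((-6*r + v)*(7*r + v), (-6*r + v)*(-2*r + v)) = 6*r - v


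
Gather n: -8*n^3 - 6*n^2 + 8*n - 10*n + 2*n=-8*n^3 - 6*n^2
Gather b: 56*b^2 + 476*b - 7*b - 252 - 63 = 56*b^2 + 469*b - 315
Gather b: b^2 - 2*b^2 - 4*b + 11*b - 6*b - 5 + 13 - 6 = -b^2 + b + 2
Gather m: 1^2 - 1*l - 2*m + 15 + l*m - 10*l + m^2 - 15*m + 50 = -11*l + m^2 + m*(l - 17) + 66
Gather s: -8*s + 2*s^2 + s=2*s^2 - 7*s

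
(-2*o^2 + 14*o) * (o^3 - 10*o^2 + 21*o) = -2*o^5 + 34*o^4 - 182*o^3 + 294*o^2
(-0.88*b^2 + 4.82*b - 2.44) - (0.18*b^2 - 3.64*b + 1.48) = -1.06*b^2 + 8.46*b - 3.92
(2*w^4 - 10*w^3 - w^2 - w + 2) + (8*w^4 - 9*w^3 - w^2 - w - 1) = 10*w^4 - 19*w^3 - 2*w^2 - 2*w + 1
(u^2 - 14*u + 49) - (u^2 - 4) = 53 - 14*u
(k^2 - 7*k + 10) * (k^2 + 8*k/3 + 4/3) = k^4 - 13*k^3/3 - 22*k^2/3 + 52*k/3 + 40/3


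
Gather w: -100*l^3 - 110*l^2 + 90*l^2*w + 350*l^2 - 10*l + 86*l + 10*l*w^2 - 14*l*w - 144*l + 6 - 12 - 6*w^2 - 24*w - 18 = -100*l^3 + 240*l^2 - 68*l + w^2*(10*l - 6) + w*(90*l^2 - 14*l - 24) - 24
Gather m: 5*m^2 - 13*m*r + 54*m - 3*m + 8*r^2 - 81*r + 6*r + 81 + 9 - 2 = 5*m^2 + m*(51 - 13*r) + 8*r^2 - 75*r + 88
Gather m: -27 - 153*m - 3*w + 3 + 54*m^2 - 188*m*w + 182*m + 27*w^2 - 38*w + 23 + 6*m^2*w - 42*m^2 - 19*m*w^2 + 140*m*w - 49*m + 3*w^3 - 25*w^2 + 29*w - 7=m^2*(6*w + 12) + m*(-19*w^2 - 48*w - 20) + 3*w^3 + 2*w^2 - 12*w - 8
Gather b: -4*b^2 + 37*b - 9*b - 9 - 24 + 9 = -4*b^2 + 28*b - 24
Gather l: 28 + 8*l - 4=8*l + 24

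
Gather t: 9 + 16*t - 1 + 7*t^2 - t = 7*t^2 + 15*t + 8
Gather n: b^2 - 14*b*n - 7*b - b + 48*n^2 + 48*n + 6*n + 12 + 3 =b^2 - 8*b + 48*n^2 + n*(54 - 14*b) + 15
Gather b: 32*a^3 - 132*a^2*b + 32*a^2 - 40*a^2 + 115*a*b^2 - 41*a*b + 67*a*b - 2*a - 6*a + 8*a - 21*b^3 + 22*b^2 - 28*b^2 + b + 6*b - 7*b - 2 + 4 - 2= 32*a^3 - 8*a^2 - 21*b^3 + b^2*(115*a - 6) + b*(-132*a^2 + 26*a)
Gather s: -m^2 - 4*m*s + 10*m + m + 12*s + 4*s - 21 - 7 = -m^2 + 11*m + s*(16 - 4*m) - 28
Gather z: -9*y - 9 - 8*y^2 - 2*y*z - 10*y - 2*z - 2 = -8*y^2 - 19*y + z*(-2*y - 2) - 11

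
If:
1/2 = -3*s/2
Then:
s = -1/3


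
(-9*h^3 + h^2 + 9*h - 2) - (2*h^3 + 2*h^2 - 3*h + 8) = -11*h^3 - h^2 + 12*h - 10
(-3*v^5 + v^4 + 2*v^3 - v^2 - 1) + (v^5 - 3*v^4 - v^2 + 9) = -2*v^5 - 2*v^4 + 2*v^3 - 2*v^2 + 8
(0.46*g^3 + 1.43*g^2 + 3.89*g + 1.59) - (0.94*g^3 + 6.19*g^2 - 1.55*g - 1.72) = -0.48*g^3 - 4.76*g^2 + 5.44*g + 3.31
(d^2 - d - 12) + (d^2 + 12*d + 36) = 2*d^2 + 11*d + 24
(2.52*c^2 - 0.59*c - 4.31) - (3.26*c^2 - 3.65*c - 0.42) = -0.74*c^2 + 3.06*c - 3.89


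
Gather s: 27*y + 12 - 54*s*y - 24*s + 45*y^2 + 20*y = s*(-54*y - 24) + 45*y^2 + 47*y + 12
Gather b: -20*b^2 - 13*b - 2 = -20*b^2 - 13*b - 2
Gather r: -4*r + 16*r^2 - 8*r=16*r^2 - 12*r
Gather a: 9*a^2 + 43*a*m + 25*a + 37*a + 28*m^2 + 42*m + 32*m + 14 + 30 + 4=9*a^2 + a*(43*m + 62) + 28*m^2 + 74*m + 48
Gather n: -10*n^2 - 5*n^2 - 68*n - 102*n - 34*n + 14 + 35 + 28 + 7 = -15*n^2 - 204*n + 84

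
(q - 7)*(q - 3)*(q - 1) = q^3 - 11*q^2 + 31*q - 21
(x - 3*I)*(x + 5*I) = x^2 + 2*I*x + 15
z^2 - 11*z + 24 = (z - 8)*(z - 3)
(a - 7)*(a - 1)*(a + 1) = a^3 - 7*a^2 - a + 7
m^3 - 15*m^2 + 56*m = m*(m - 8)*(m - 7)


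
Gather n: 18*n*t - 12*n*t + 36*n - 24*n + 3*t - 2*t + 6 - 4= n*(6*t + 12) + t + 2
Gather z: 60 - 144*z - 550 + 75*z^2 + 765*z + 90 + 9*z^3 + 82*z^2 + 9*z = 9*z^3 + 157*z^2 + 630*z - 400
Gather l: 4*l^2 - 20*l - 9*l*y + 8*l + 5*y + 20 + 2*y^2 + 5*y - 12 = 4*l^2 + l*(-9*y - 12) + 2*y^2 + 10*y + 8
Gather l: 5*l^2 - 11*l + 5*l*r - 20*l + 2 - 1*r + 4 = 5*l^2 + l*(5*r - 31) - r + 6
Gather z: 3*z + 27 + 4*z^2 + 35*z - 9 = 4*z^2 + 38*z + 18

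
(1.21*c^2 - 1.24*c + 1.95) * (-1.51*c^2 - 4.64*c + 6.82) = -1.8271*c^4 - 3.742*c^3 + 11.0613*c^2 - 17.5048*c + 13.299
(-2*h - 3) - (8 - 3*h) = h - 11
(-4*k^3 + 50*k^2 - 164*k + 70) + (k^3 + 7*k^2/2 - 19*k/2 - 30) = -3*k^3 + 107*k^2/2 - 347*k/2 + 40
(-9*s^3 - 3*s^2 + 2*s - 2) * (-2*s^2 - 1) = 18*s^5 + 6*s^4 + 5*s^3 + 7*s^2 - 2*s + 2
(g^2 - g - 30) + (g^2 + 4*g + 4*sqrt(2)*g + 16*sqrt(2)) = 2*g^2 + 3*g + 4*sqrt(2)*g - 30 + 16*sqrt(2)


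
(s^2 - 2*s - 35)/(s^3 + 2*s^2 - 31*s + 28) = (s^2 - 2*s - 35)/(s^3 + 2*s^2 - 31*s + 28)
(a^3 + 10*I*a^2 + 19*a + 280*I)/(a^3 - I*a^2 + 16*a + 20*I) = (a^2 + 15*I*a - 56)/(a^2 + 4*I*a - 4)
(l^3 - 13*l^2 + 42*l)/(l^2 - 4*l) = (l^2 - 13*l + 42)/(l - 4)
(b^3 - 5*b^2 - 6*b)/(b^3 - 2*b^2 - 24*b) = (b + 1)/(b + 4)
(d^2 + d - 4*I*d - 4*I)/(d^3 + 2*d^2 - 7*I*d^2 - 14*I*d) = (d^2 + d*(1 - 4*I) - 4*I)/(d*(d^2 + d*(2 - 7*I) - 14*I))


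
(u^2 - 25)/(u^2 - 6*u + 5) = (u + 5)/(u - 1)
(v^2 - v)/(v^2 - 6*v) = (v - 1)/(v - 6)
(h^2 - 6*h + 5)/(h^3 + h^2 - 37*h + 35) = 1/(h + 7)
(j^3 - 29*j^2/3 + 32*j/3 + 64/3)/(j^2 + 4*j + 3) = (3*j^2 - 32*j + 64)/(3*(j + 3))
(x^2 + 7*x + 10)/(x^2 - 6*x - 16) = (x + 5)/(x - 8)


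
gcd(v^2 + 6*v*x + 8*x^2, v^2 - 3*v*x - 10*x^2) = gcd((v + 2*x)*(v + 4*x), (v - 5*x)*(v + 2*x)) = v + 2*x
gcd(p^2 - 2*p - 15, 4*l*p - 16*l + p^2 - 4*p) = 1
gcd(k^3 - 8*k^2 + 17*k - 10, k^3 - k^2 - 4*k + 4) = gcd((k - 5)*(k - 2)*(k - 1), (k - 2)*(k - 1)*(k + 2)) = k^2 - 3*k + 2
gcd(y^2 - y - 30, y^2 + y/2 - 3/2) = 1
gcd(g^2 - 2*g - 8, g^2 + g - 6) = 1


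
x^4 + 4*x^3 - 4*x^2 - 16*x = x*(x - 2)*(x + 2)*(x + 4)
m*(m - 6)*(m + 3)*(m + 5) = m^4 + 2*m^3 - 33*m^2 - 90*m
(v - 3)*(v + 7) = v^2 + 4*v - 21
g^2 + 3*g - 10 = (g - 2)*(g + 5)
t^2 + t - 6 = (t - 2)*(t + 3)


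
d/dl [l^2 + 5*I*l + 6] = 2*l + 5*I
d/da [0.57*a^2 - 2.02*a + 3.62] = 1.14*a - 2.02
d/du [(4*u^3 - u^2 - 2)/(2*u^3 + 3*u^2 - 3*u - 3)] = (14*u^4 - 24*u^3 - 21*u^2 + 18*u - 6)/(4*u^6 + 12*u^5 - 3*u^4 - 30*u^3 - 9*u^2 + 18*u + 9)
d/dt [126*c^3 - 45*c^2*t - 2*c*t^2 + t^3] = -45*c^2 - 4*c*t + 3*t^2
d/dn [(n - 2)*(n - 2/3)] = 2*n - 8/3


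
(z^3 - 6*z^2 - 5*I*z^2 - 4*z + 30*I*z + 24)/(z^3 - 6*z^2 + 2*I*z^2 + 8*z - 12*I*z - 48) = (z^2 - 5*I*z - 4)/(z^2 + 2*I*z + 8)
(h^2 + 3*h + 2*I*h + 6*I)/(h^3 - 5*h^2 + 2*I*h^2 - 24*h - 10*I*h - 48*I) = 1/(h - 8)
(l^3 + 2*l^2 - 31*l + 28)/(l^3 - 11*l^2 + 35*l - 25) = (l^2 + 3*l - 28)/(l^2 - 10*l + 25)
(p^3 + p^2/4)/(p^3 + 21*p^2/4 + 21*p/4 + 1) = p^2/(p^2 + 5*p + 4)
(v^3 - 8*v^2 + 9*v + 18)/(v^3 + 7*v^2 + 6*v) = (v^2 - 9*v + 18)/(v*(v + 6))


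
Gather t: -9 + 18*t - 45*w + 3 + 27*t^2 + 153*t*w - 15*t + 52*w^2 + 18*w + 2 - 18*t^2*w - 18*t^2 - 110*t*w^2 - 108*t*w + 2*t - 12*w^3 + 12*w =t^2*(9 - 18*w) + t*(-110*w^2 + 45*w + 5) - 12*w^3 + 52*w^2 - 15*w - 4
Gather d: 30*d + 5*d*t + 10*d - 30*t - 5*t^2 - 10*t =d*(5*t + 40) - 5*t^2 - 40*t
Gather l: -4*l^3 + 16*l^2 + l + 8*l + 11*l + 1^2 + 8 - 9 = -4*l^3 + 16*l^2 + 20*l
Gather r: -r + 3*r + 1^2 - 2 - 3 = 2*r - 4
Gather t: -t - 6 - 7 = -t - 13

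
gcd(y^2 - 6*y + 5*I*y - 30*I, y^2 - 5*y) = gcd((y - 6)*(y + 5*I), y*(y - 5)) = 1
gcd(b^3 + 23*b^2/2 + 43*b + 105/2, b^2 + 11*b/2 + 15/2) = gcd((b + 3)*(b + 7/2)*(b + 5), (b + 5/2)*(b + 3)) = b + 3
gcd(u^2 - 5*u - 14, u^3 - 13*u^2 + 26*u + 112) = u^2 - 5*u - 14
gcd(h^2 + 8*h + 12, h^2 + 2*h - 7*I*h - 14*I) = h + 2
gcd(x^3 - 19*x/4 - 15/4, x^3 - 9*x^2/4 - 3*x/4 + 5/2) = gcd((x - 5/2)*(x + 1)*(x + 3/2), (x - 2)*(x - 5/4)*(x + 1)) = x + 1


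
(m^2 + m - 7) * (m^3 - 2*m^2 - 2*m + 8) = m^5 - m^4 - 11*m^3 + 20*m^2 + 22*m - 56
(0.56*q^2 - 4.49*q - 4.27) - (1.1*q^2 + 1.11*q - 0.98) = -0.54*q^2 - 5.6*q - 3.29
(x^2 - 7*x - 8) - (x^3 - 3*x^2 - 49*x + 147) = -x^3 + 4*x^2 + 42*x - 155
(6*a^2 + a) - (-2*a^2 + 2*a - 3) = 8*a^2 - a + 3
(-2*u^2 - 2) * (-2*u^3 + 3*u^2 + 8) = 4*u^5 - 6*u^4 + 4*u^3 - 22*u^2 - 16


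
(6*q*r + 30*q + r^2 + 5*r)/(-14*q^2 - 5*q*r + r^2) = (-6*q*r - 30*q - r^2 - 5*r)/(14*q^2 + 5*q*r - r^2)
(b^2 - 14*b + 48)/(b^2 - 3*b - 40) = (b - 6)/(b + 5)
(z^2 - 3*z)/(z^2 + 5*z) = (z - 3)/(z + 5)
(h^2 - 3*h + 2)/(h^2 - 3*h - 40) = (-h^2 + 3*h - 2)/(-h^2 + 3*h + 40)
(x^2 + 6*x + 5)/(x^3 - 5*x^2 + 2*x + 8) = (x + 5)/(x^2 - 6*x + 8)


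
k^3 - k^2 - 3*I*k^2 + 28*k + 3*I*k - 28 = (k - 1)*(k - 7*I)*(k + 4*I)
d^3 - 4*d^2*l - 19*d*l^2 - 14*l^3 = (d - 7*l)*(d + l)*(d + 2*l)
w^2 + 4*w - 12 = (w - 2)*(w + 6)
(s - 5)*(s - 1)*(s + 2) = s^3 - 4*s^2 - 7*s + 10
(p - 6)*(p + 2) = p^2 - 4*p - 12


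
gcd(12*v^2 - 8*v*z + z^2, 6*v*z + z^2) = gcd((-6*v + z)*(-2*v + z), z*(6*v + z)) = 1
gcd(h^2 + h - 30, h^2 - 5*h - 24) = 1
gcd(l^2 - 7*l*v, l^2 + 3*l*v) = l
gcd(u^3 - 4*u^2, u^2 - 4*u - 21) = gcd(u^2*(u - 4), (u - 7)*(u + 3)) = 1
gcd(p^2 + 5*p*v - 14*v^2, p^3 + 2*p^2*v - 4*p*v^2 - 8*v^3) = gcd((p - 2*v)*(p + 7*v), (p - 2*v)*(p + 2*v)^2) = p - 2*v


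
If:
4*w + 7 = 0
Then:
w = -7/4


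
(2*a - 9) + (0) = 2*a - 9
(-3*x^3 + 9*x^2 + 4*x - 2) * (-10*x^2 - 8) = 30*x^5 - 90*x^4 - 16*x^3 - 52*x^2 - 32*x + 16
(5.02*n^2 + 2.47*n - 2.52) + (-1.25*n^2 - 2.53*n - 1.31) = 3.77*n^2 - 0.0599999999999996*n - 3.83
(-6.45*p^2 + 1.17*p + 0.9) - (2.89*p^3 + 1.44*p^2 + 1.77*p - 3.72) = -2.89*p^3 - 7.89*p^2 - 0.6*p + 4.62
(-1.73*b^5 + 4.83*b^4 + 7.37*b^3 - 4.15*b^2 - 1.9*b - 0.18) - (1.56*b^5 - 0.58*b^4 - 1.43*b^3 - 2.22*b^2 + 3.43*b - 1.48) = -3.29*b^5 + 5.41*b^4 + 8.8*b^3 - 1.93*b^2 - 5.33*b + 1.3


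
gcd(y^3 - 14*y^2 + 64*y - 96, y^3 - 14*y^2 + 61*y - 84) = y - 4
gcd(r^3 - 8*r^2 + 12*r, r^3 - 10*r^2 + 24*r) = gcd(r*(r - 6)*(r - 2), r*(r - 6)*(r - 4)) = r^2 - 6*r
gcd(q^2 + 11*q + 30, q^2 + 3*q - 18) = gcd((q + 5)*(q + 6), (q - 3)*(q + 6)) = q + 6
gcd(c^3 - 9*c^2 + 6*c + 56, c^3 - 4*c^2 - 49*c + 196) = c^2 - 11*c + 28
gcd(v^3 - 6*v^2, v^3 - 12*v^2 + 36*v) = v^2 - 6*v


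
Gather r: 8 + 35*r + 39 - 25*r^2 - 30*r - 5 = -25*r^2 + 5*r + 42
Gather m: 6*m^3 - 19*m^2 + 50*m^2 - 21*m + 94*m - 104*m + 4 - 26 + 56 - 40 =6*m^3 + 31*m^2 - 31*m - 6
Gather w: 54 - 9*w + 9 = 63 - 9*w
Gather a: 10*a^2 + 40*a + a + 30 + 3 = 10*a^2 + 41*a + 33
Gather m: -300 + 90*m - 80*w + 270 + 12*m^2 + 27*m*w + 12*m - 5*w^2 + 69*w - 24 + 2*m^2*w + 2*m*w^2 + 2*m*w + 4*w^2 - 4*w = m^2*(2*w + 12) + m*(2*w^2 + 29*w + 102) - w^2 - 15*w - 54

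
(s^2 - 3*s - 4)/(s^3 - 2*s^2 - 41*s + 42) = (s^2 - 3*s - 4)/(s^3 - 2*s^2 - 41*s + 42)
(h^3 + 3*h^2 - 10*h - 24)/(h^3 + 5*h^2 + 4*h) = (h^2 - h - 6)/(h*(h + 1))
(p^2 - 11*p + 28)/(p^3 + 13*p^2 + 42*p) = (p^2 - 11*p + 28)/(p*(p^2 + 13*p + 42))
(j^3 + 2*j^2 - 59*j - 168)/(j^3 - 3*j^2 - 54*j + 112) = (j + 3)/(j - 2)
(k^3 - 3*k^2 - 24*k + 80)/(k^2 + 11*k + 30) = (k^2 - 8*k + 16)/(k + 6)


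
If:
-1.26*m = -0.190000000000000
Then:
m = 0.15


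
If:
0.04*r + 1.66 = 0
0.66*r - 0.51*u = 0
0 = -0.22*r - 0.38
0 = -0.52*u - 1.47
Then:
No Solution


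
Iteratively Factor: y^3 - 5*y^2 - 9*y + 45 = (y - 3)*(y^2 - 2*y - 15) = (y - 5)*(y - 3)*(y + 3)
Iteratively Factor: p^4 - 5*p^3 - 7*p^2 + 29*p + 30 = (p + 2)*(p^3 - 7*p^2 + 7*p + 15) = (p - 5)*(p + 2)*(p^2 - 2*p - 3) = (p - 5)*(p + 1)*(p + 2)*(p - 3)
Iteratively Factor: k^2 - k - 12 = (k + 3)*(k - 4)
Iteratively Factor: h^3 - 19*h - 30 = (h + 3)*(h^2 - 3*h - 10) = (h - 5)*(h + 3)*(h + 2)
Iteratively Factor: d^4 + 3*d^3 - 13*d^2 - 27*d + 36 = (d - 1)*(d^3 + 4*d^2 - 9*d - 36) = (d - 1)*(d + 3)*(d^2 + d - 12) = (d - 3)*(d - 1)*(d + 3)*(d + 4)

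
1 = 1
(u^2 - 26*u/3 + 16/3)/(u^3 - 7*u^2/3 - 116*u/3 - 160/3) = (3*u - 2)/(3*u^2 + 17*u + 20)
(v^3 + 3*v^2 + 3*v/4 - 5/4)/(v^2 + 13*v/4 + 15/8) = 2*(2*v^2 + v - 1)/(4*v + 3)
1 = 1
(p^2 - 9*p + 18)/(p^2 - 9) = (p - 6)/(p + 3)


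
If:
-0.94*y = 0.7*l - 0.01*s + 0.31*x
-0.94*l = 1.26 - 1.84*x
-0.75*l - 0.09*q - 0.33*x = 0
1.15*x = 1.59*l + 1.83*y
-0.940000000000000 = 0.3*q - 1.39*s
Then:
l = -1.68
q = 14.68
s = 3.84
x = -0.18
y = 1.35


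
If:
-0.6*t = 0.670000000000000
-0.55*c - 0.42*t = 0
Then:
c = 0.85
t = -1.12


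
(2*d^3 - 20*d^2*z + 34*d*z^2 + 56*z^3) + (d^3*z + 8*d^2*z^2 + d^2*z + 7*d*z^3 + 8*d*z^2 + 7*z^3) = d^3*z + 2*d^3 + 8*d^2*z^2 - 19*d^2*z + 7*d*z^3 + 42*d*z^2 + 63*z^3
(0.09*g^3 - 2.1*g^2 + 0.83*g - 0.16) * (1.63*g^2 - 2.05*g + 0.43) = 0.1467*g^5 - 3.6075*g^4 + 5.6966*g^3 - 2.8653*g^2 + 0.6849*g - 0.0688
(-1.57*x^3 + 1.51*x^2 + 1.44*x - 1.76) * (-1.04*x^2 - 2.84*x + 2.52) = 1.6328*x^5 + 2.8884*x^4 - 9.7424*x^3 + 1.546*x^2 + 8.6272*x - 4.4352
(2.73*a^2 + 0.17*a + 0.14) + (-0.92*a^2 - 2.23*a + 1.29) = 1.81*a^2 - 2.06*a + 1.43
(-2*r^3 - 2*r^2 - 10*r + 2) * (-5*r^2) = 10*r^5 + 10*r^4 + 50*r^3 - 10*r^2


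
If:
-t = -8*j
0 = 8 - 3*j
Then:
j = 8/3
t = 64/3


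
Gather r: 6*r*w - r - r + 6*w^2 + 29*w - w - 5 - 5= r*(6*w - 2) + 6*w^2 + 28*w - 10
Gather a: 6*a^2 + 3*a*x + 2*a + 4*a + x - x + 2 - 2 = 6*a^2 + a*(3*x + 6)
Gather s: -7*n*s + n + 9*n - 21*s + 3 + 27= 10*n + s*(-7*n - 21) + 30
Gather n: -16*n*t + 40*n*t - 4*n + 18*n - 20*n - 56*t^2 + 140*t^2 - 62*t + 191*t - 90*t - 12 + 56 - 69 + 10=n*(24*t - 6) + 84*t^2 + 39*t - 15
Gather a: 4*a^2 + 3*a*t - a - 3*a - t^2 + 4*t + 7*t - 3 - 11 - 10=4*a^2 + a*(3*t - 4) - t^2 + 11*t - 24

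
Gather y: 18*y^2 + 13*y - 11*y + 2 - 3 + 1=18*y^2 + 2*y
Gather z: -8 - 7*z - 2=-7*z - 10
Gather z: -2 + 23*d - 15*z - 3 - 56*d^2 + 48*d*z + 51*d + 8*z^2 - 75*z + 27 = -56*d^2 + 74*d + 8*z^2 + z*(48*d - 90) + 22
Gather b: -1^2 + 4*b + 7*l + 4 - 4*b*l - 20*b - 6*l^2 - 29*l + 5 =b*(-4*l - 16) - 6*l^2 - 22*l + 8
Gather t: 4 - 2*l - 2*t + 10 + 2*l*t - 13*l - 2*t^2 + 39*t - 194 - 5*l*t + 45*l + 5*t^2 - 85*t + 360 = 30*l + 3*t^2 + t*(-3*l - 48) + 180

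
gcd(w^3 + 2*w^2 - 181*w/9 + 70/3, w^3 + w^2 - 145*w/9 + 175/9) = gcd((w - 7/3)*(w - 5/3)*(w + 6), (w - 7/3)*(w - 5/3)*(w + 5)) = w^2 - 4*w + 35/9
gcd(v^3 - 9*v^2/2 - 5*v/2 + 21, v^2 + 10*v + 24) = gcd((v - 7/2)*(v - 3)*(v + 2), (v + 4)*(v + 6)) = 1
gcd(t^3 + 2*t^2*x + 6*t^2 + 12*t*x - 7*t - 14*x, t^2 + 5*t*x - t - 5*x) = t - 1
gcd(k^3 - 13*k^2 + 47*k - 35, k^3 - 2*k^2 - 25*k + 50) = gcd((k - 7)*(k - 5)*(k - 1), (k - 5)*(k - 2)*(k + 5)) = k - 5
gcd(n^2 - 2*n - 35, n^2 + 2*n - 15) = n + 5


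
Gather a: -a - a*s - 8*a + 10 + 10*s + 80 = a*(-s - 9) + 10*s + 90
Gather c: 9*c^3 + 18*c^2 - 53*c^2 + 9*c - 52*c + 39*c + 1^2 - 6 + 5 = 9*c^3 - 35*c^2 - 4*c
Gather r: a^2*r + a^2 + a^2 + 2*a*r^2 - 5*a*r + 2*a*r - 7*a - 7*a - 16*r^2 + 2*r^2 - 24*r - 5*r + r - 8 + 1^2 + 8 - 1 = 2*a^2 - 14*a + r^2*(2*a - 14) + r*(a^2 - 3*a - 28)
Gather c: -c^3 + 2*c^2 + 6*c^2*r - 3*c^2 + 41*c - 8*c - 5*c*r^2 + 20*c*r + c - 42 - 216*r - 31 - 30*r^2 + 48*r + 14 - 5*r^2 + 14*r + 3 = -c^3 + c^2*(6*r - 1) + c*(-5*r^2 + 20*r + 34) - 35*r^2 - 154*r - 56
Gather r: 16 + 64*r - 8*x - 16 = 64*r - 8*x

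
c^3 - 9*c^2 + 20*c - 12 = (c - 6)*(c - 2)*(c - 1)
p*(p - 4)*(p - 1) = p^3 - 5*p^2 + 4*p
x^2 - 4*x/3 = x*(x - 4/3)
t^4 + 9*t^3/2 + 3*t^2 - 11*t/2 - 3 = (t - 1)*(t + 1/2)*(t + 2)*(t + 3)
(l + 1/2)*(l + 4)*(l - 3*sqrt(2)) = l^3 - 3*sqrt(2)*l^2 + 9*l^2/2 - 27*sqrt(2)*l/2 + 2*l - 6*sqrt(2)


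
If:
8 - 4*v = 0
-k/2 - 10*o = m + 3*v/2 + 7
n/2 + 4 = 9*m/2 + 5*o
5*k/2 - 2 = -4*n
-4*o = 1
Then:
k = -628/31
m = 163/62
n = 408/31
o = -1/4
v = 2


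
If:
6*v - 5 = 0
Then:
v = 5/6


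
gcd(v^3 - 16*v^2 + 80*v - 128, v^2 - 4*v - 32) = v - 8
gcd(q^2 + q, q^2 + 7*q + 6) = q + 1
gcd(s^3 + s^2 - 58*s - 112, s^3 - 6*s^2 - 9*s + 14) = s + 2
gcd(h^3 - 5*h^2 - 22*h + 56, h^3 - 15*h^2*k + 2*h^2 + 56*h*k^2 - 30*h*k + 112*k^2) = 1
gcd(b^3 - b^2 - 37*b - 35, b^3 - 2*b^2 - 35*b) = b^2 - 2*b - 35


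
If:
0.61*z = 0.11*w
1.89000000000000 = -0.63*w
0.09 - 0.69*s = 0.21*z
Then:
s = 0.30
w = -3.00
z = -0.54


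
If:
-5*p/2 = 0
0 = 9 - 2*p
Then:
No Solution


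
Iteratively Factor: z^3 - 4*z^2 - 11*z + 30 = (z - 2)*(z^2 - 2*z - 15) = (z - 5)*(z - 2)*(z + 3)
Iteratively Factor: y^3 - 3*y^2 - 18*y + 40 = (y - 5)*(y^2 + 2*y - 8) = (y - 5)*(y - 2)*(y + 4)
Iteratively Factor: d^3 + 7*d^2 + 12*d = (d + 3)*(d^2 + 4*d) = d*(d + 3)*(d + 4)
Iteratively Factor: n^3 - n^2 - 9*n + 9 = (n + 3)*(n^2 - 4*n + 3) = (n - 3)*(n + 3)*(n - 1)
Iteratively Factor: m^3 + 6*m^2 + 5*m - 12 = (m + 3)*(m^2 + 3*m - 4) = (m - 1)*(m + 3)*(m + 4)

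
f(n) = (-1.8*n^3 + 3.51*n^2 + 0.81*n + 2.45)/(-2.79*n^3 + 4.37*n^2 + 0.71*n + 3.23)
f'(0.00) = 0.08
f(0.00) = 0.76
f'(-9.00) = 0.00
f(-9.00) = 0.67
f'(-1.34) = 0.02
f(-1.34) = 0.71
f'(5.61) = 0.02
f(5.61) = 0.58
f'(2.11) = 16.86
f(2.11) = -1.42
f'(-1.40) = 0.01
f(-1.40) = 0.71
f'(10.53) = 0.00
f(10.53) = 0.62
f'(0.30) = 0.11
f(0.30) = 0.79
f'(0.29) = 0.11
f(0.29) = 0.79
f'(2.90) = 0.30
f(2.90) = 0.37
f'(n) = (-5.4*n^2 + 7.02*n + 0.81)/(-2.79*n^3 + 4.37*n^2 + 0.71*n + 3.23) + (8.37*n^2 - 8.74*n - 0.71)*(-1.8*n^3 + 3.51*n^2 + 0.81*n + 2.45)/(-2.79*n^3 + 4.37*n^2 + 0.71*n + 3.23)^2 = (-1.77635683940025e-15*n^5 + 1.9269*n^4 + 1.9638*n^3 + 2.0169*n^2 + 1.26159999999999*n + 0.8768)/(7.7841*n^6 - 24.3846*n^5 + 15.1351*n^4 - 11.818*n^3 + 28.7343*n^2 + 4.5866*n + 10.4329)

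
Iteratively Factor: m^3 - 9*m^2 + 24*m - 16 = (m - 4)*(m^2 - 5*m + 4) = (m - 4)*(m - 1)*(m - 4)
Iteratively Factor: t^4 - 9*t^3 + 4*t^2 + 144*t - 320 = (t + 4)*(t^3 - 13*t^2 + 56*t - 80) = (t - 5)*(t + 4)*(t^2 - 8*t + 16) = (t - 5)*(t - 4)*(t + 4)*(t - 4)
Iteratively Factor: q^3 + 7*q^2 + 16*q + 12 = (q + 2)*(q^2 + 5*q + 6) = (q + 2)^2*(q + 3)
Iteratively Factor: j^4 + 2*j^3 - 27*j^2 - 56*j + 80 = (j + 4)*(j^3 - 2*j^2 - 19*j + 20) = (j - 1)*(j + 4)*(j^2 - j - 20) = (j - 5)*(j - 1)*(j + 4)*(j + 4)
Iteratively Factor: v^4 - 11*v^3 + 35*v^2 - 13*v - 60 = (v - 4)*(v^3 - 7*v^2 + 7*v + 15) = (v - 4)*(v - 3)*(v^2 - 4*v - 5) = (v - 5)*(v - 4)*(v - 3)*(v + 1)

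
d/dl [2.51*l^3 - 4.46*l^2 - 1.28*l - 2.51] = 7.53*l^2 - 8.92*l - 1.28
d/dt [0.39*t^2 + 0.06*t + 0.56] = 0.78*t + 0.06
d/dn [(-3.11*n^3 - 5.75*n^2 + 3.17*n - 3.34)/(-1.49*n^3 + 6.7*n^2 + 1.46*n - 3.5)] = (1.77635683940025e-15*n^5 - 29.4045*n^4 + 0.365400000000008*n^3 - 11.9088*n^2 + 85.006*n - 6.2186)/(2.2201*n^6 - 19.966*n^5 + 40.5392*n^4 + 29.994*n^3 - 44.7684*n^2 - 10.22*n + 12.25)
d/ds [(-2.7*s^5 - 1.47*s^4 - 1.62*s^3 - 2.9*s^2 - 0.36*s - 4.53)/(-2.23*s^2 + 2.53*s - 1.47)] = (18.063*s^6 - 20.7678*s^5 + 12.3003*s^4 + 0.446399999999997*s^3 - 0.995599999999998*s^2 - 11.6778*s + 11.9901)/(4.9729*s^4 - 11.2838*s^3 + 12.9571*s^2 - 7.4382*s + 2.1609)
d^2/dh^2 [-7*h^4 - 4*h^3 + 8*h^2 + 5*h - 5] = -84*h^2 - 24*h + 16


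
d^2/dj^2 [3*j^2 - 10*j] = 6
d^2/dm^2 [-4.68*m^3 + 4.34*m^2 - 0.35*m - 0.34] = 8.68 - 28.08*m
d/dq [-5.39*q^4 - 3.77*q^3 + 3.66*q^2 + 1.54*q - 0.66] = -21.56*q^3 - 11.31*q^2 + 7.32*q + 1.54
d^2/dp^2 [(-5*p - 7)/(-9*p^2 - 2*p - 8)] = 2*(4*(5*p + 7)*(9*p + 1)^2 - (135*p + 73)*(9*p^2 + 2*p + 8))/(9*p^2 + 2*p + 8)^3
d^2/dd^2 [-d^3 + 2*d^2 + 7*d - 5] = 4 - 6*d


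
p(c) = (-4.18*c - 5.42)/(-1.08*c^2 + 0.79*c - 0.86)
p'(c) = (-4.18*c - 5.42)*(2.16*c - 0.79)/(-1.08*c^2 + 0.79*c - 0.86)^2 - 4.18/(-1.08*c^2 + 0.79*c - 0.86) = (-4.5144*c^2 - 11.7072*c + 7.8766)/(1.1664*c^4 - 1.7064*c^3 + 2.4817*c^2 - 1.3588*c + 0.7396)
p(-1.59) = -0.25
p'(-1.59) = 0.64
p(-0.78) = 1.01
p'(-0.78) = 3.13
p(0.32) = 9.41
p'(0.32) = 7.12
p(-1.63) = -0.28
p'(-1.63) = 0.59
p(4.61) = 1.22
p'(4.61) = -0.35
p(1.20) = 7.11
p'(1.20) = -5.89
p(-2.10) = -0.46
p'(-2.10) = 0.24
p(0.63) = 10.18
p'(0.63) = -2.06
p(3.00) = 2.19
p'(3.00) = -1.01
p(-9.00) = -0.34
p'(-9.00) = -0.03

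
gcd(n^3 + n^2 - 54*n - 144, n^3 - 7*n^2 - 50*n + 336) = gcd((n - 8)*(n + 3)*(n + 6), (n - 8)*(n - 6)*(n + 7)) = n - 8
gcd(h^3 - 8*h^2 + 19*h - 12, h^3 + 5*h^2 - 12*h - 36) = h - 3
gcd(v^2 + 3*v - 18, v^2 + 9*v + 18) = v + 6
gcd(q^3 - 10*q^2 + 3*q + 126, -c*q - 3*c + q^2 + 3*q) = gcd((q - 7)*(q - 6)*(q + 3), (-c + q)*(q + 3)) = q + 3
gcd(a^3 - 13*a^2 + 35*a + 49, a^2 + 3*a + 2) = a + 1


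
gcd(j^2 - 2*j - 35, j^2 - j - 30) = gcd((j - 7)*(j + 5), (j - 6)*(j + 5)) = j + 5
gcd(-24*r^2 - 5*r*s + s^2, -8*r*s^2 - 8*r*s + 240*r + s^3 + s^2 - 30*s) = 8*r - s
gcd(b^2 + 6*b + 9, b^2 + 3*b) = b + 3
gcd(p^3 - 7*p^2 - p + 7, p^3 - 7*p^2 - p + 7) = p^3 - 7*p^2 - p + 7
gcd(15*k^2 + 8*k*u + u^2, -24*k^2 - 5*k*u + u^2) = 3*k + u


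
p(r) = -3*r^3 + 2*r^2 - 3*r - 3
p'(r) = -9*r^2 + 4*r - 3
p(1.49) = -12.95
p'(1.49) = -17.02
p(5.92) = -573.09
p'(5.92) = -294.74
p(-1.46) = 14.98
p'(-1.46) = -28.02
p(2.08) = -27.58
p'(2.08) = -33.62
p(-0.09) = -2.71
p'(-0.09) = -3.43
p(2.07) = -27.25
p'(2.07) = -33.28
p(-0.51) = -0.55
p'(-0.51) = -7.38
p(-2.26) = 48.62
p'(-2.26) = -58.01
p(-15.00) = 10617.00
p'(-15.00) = -2088.00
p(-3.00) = 105.00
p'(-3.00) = -96.00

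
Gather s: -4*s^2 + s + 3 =-4*s^2 + s + 3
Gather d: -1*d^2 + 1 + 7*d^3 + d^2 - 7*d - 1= 7*d^3 - 7*d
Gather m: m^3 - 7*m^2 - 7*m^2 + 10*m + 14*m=m^3 - 14*m^2 + 24*m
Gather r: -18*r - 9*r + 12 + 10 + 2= 24 - 27*r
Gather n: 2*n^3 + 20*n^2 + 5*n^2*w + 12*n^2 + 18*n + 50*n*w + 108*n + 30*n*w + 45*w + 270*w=2*n^3 + n^2*(5*w + 32) + n*(80*w + 126) + 315*w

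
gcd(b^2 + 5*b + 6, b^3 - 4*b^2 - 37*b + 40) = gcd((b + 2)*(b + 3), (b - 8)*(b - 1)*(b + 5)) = 1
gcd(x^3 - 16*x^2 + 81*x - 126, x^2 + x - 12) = x - 3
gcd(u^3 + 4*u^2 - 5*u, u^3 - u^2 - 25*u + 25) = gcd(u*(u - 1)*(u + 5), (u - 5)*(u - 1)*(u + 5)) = u^2 + 4*u - 5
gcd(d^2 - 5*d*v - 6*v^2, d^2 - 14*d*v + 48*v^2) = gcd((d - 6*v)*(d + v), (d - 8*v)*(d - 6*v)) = -d + 6*v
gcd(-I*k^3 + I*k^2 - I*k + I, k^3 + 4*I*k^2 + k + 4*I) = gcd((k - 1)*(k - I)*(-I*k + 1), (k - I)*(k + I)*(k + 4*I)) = k^2 + 1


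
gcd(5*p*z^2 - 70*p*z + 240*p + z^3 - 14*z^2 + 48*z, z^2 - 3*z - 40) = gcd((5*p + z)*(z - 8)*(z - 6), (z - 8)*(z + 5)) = z - 8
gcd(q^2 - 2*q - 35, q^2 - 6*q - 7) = q - 7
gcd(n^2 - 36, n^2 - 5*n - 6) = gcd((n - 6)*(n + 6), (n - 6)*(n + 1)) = n - 6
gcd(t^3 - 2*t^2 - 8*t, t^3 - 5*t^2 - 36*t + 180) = 1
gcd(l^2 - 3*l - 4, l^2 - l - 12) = l - 4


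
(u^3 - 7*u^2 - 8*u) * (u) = u^4 - 7*u^3 - 8*u^2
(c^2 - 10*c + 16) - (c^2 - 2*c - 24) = 40 - 8*c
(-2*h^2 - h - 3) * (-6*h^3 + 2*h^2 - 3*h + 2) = 12*h^5 + 2*h^4 + 22*h^3 - 7*h^2 + 7*h - 6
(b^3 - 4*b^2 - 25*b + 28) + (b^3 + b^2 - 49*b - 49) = 2*b^3 - 3*b^2 - 74*b - 21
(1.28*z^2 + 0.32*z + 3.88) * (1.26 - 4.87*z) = -6.2336*z^3 + 0.0544*z^2 - 18.4924*z + 4.8888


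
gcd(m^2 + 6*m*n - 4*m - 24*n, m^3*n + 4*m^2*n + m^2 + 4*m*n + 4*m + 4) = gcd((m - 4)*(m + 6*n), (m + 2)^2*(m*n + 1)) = 1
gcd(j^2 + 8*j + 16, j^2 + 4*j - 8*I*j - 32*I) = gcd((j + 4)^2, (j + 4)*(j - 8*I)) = j + 4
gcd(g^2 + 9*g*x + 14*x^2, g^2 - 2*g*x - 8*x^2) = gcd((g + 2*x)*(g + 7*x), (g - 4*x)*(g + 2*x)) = g + 2*x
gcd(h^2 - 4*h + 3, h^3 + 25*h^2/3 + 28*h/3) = 1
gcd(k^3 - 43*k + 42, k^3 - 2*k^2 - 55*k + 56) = k^2 + 6*k - 7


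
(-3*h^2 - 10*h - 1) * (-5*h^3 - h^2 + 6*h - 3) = 15*h^5 + 53*h^4 - 3*h^3 - 50*h^2 + 24*h + 3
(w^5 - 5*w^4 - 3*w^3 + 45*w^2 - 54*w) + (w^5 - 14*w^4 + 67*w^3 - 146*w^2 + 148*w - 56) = 2*w^5 - 19*w^4 + 64*w^3 - 101*w^2 + 94*w - 56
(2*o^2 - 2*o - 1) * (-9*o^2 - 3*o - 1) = -18*o^4 + 12*o^3 + 13*o^2 + 5*o + 1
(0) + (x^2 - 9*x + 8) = x^2 - 9*x + 8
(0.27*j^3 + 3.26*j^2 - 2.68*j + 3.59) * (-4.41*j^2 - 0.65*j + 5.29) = -1.1907*j^5 - 14.5521*j^4 + 11.1281*j^3 + 3.1555*j^2 - 16.5107*j + 18.9911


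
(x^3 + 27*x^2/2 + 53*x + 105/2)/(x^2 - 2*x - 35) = (2*x^2 + 17*x + 21)/(2*(x - 7))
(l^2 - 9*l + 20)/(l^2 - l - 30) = (-l^2 + 9*l - 20)/(-l^2 + l + 30)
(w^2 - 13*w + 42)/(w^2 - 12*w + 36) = (w - 7)/(w - 6)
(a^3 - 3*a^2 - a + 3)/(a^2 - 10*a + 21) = (a^2 - 1)/(a - 7)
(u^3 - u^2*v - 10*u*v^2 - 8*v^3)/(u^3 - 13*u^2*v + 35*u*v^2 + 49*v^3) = (u^2 - 2*u*v - 8*v^2)/(u^2 - 14*u*v + 49*v^2)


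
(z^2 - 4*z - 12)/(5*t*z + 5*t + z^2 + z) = (z^2 - 4*z - 12)/(5*t*z + 5*t + z^2 + z)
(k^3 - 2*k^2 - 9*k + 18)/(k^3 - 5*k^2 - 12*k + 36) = (k - 3)/(k - 6)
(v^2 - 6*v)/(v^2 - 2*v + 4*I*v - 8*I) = v*(v - 6)/(v^2 - 2*v + 4*I*v - 8*I)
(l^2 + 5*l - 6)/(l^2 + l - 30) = (l - 1)/(l - 5)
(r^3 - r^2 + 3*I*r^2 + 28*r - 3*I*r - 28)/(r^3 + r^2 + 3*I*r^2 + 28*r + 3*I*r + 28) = (r - 1)/(r + 1)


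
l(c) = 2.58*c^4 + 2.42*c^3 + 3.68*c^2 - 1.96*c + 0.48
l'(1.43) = 53.59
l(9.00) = 18972.48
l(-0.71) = 3.52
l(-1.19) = 9.12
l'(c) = 10.32*c^3 + 7.26*c^2 + 7.36*c - 1.96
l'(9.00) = 8175.62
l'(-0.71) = -7.22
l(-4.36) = 810.73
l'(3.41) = 516.76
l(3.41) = 481.39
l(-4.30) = 766.59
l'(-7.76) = -4444.31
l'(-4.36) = -751.38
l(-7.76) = 8461.94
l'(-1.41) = -26.83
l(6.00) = 3987.60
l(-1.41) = 13.97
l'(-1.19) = -17.83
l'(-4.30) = -719.88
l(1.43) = 23.07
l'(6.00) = 2532.68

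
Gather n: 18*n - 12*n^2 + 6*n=-12*n^2 + 24*n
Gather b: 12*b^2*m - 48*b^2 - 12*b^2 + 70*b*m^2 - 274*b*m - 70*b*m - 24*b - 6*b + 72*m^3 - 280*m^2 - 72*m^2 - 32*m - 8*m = b^2*(12*m - 60) + b*(70*m^2 - 344*m - 30) + 72*m^3 - 352*m^2 - 40*m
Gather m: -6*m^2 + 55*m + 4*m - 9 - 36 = -6*m^2 + 59*m - 45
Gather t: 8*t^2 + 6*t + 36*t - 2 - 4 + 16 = 8*t^2 + 42*t + 10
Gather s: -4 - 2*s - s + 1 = -3*s - 3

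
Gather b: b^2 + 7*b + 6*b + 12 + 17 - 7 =b^2 + 13*b + 22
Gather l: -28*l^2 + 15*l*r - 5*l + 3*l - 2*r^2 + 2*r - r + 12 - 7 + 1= -28*l^2 + l*(15*r - 2) - 2*r^2 + r + 6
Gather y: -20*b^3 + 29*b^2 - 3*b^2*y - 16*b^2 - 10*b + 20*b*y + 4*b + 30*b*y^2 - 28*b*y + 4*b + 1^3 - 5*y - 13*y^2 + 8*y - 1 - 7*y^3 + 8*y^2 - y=-20*b^3 + 13*b^2 - 2*b - 7*y^3 + y^2*(30*b - 5) + y*(-3*b^2 - 8*b + 2)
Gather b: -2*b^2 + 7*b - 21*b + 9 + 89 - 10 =-2*b^2 - 14*b + 88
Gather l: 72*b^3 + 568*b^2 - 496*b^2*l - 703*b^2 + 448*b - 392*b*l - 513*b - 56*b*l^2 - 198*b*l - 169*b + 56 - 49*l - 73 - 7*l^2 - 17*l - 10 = 72*b^3 - 135*b^2 - 234*b + l^2*(-56*b - 7) + l*(-496*b^2 - 590*b - 66) - 27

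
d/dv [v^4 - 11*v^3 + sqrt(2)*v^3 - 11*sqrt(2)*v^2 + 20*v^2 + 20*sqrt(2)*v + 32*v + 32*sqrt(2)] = 4*v^3 - 33*v^2 + 3*sqrt(2)*v^2 - 22*sqrt(2)*v + 40*v + 20*sqrt(2) + 32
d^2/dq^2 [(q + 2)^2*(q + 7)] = 6*q + 22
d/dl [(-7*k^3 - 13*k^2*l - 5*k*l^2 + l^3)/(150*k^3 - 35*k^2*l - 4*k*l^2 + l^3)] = k*(-439*k^3 - 399*k^2*l + 39*k*l^2 - l^3)/(4500*k^5 - 1200*k^4*l - 235*k^3*l^2 + 69*k^2*l^3 + 3*k*l^4 - l^5)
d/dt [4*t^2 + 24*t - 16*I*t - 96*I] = 8*t + 24 - 16*I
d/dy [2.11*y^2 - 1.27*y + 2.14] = 4.22*y - 1.27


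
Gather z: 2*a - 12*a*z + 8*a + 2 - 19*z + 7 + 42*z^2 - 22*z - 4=10*a + 42*z^2 + z*(-12*a - 41) + 5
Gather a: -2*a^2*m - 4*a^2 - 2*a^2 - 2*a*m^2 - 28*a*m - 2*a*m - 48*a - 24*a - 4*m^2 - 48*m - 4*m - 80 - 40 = a^2*(-2*m - 6) + a*(-2*m^2 - 30*m - 72) - 4*m^2 - 52*m - 120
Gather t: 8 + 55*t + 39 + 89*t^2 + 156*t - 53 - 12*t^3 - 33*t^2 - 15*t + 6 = -12*t^3 + 56*t^2 + 196*t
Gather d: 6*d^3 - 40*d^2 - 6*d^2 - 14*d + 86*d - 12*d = 6*d^3 - 46*d^2 + 60*d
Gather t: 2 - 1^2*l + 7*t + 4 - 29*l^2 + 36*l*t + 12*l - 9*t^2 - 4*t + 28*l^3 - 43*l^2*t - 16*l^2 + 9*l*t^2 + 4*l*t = 28*l^3 - 45*l^2 + 11*l + t^2*(9*l - 9) + t*(-43*l^2 + 40*l + 3) + 6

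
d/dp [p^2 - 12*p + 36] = 2*p - 12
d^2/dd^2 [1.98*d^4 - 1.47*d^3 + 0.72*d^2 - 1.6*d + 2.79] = 23.76*d^2 - 8.82*d + 1.44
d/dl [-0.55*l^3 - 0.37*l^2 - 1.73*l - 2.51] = -1.65*l^2 - 0.74*l - 1.73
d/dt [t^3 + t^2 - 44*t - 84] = 3*t^2 + 2*t - 44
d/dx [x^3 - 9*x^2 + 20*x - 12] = 3*x^2 - 18*x + 20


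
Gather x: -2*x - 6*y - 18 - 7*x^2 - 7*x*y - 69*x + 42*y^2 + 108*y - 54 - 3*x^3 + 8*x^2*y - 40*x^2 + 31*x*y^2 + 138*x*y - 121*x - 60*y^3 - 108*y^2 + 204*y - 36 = -3*x^3 + x^2*(8*y - 47) + x*(31*y^2 + 131*y - 192) - 60*y^3 - 66*y^2 + 306*y - 108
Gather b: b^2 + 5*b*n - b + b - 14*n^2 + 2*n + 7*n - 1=b^2 + 5*b*n - 14*n^2 + 9*n - 1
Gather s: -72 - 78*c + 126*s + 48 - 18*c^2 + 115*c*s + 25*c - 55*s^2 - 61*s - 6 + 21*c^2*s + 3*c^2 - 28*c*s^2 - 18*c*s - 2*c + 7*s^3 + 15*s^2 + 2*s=-15*c^2 - 55*c + 7*s^3 + s^2*(-28*c - 40) + s*(21*c^2 + 97*c + 67) - 30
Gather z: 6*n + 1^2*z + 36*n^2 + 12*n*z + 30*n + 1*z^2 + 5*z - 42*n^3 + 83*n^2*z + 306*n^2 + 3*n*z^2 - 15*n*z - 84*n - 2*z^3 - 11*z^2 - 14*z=-42*n^3 + 342*n^2 - 48*n - 2*z^3 + z^2*(3*n - 10) + z*(83*n^2 - 3*n - 8)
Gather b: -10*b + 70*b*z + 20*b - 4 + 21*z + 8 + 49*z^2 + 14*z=b*(70*z + 10) + 49*z^2 + 35*z + 4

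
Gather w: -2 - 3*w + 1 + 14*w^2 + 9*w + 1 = 14*w^2 + 6*w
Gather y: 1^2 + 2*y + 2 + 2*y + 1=4*y + 4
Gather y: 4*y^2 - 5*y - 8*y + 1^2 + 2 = 4*y^2 - 13*y + 3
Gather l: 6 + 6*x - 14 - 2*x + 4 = 4*x - 4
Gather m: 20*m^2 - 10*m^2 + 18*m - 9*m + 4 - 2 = 10*m^2 + 9*m + 2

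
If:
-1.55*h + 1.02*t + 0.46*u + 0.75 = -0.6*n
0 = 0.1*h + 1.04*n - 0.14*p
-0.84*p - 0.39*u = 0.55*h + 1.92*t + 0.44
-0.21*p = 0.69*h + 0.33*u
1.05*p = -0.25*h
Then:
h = 0.22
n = -0.03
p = -0.05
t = -0.18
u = -0.43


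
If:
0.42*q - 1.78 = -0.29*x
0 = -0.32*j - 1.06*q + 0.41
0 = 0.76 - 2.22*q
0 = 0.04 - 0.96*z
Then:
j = 0.15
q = 0.34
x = 5.64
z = 0.04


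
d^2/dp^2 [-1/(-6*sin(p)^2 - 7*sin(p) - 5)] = (-144*sin(p)^4 - 126*sin(p)^3 + 287*sin(p)^2 + 287*sin(p) + 38)/(6*sin(p)^2 + 7*sin(p) + 5)^3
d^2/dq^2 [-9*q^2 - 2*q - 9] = -18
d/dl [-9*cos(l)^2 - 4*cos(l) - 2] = 2*(9*cos(l) + 2)*sin(l)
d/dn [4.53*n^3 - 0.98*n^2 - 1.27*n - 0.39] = 13.59*n^2 - 1.96*n - 1.27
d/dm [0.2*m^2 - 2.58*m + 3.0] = 0.4*m - 2.58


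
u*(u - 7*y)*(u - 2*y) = u^3 - 9*u^2*y + 14*u*y^2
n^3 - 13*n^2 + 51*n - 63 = (n - 7)*(n - 3)^2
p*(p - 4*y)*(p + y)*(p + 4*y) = p^4 + p^3*y - 16*p^2*y^2 - 16*p*y^3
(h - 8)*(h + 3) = h^2 - 5*h - 24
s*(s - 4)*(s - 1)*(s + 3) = s^4 - 2*s^3 - 11*s^2 + 12*s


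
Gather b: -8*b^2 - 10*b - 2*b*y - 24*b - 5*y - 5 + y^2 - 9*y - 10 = -8*b^2 + b*(-2*y - 34) + y^2 - 14*y - 15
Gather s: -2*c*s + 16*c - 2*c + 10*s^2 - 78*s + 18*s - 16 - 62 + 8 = 14*c + 10*s^2 + s*(-2*c - 60) - 70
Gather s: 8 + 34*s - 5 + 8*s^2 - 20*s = 8*s^2 + 14*s + 3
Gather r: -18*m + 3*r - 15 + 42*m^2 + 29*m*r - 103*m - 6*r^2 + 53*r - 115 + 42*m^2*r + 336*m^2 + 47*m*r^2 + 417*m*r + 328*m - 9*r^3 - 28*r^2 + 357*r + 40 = 378*m^2 + 207*m - 9*r^3 + r^2*(47*m - 34) + r*(42*m^2 + 446*m + 413) - 90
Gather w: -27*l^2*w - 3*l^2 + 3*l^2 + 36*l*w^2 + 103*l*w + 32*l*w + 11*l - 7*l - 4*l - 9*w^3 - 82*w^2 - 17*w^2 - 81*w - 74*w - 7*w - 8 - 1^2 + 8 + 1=-9*w^3 + w^2*(36*l - 99) + w*(-27*l^2 + 135*l - 162)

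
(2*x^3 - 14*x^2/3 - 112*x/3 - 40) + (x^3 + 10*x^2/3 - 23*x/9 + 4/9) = 3*x^3 - 4*x^2/3 - 359*x/9 - 356/9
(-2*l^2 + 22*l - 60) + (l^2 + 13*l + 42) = -l^2 + 35*l - 18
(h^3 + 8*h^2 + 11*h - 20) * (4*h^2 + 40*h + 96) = 4*h^5 + 72*h^4 + 460*h^3 + 1128*h^2 + 256*h - 1920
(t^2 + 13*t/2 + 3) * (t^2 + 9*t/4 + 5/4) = t^4 + 35*t^3/4 + 151*t^2/8 + 119*t/8 + 15/4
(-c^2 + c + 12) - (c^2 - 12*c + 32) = -2*c^2 + 13*c - 20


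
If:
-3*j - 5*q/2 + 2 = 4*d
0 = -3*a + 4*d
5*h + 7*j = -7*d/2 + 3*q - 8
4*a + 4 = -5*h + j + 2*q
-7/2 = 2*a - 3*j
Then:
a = -152/65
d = -114/65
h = 341/130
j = -51/130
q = 53/13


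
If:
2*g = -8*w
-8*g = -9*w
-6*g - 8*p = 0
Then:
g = 0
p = 0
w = 0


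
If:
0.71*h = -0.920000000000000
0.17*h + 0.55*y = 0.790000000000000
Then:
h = -1.30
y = 1.84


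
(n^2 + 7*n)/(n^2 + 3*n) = (n + 7)/(n + 3)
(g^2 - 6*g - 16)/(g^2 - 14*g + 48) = (g + 2)/(g - 6)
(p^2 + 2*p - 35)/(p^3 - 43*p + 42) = (p - 5)/(p^2 - 7*p + 6)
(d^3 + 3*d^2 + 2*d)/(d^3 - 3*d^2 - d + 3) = d*(d + 2)/(d^2 - 4*d + 3)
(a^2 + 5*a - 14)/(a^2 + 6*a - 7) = (a - 2)/(a - 1)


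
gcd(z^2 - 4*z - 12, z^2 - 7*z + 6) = z - 6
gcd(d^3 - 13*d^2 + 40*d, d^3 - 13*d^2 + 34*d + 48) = d - 8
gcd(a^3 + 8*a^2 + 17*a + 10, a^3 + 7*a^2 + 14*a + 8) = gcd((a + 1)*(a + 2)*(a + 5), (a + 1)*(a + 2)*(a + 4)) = a^2 + 3*a + 2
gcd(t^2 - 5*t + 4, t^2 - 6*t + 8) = t - 4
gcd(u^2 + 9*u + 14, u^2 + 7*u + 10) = u + 2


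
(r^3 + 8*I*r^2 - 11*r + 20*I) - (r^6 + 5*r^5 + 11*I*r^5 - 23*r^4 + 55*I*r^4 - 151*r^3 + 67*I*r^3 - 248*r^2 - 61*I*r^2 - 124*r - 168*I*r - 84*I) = -r^6 - 5*r^5 - 11*I*r^5 + 23*r^4 - 55*I*r^4 + 152*r^3 - 67*I*r^3 + 248*r^2 + 69*I*r^2 + 113*r + 168*I*r + 104*I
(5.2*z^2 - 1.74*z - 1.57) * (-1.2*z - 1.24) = -6.24*z^3 - 4.36*z^2 + 4.0416*z + 1.9468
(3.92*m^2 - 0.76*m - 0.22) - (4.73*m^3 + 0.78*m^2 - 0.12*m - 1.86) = -4.73*m^3 + 3.14*m^2 - 0.64*m + 1.64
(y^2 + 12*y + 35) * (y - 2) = y^3 + 10*y^2 + 11*y - 70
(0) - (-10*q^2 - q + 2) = 10*q^2 + q - 2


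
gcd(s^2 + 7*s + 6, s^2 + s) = s + 1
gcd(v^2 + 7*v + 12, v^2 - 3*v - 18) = v + 3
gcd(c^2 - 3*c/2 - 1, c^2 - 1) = 1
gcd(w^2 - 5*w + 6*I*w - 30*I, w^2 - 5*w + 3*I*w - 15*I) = w - 5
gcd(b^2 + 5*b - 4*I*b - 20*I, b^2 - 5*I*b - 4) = b - 4*I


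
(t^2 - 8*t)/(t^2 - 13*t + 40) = t/(t - 5)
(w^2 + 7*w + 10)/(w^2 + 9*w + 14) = (w + 5)/(w + 7)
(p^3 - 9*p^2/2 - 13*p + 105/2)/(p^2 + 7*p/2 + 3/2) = (2*p^3 - 9*p^2 - 26*p + 105)/(2*p^2 + 7*p + 3)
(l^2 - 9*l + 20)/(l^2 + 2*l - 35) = (l - 4)/(l + 7)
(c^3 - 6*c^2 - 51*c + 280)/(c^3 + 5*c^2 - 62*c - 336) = (c - 5)/(c + 6)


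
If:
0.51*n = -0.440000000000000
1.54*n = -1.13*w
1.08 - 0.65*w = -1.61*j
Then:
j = -0.20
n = -0.86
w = 1.18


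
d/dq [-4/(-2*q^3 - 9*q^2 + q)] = 4*(-6*q^2 - 18*q + 1)/(q^2*(2*q^2 + 9*q - 1)^2)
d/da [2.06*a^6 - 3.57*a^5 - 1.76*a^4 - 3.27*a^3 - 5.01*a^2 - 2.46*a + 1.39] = 12.36*a^5 - 17.85*a^4 - 7.04*a^3 - 9.81*a^2 - 10.02*a - 2.46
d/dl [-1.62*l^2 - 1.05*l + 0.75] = -3.24*l - 1.05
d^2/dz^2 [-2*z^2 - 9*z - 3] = -4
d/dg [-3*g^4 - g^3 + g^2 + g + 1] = -12*g^3 - 3*g^2 + 2*g + 1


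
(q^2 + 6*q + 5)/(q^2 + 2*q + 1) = (q + 5)/(q + 1)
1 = 1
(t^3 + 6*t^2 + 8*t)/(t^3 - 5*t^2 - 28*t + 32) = t*(t + 2)/(t^2 - 9*t + 8)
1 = 1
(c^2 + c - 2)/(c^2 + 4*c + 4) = (c - 1)/(c + 2)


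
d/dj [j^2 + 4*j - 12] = 2*j + 4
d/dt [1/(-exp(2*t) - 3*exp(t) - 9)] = (2*exp(t) + 3)*exp(t)/(exp(2*t) + 3*exp(t) + 9)^2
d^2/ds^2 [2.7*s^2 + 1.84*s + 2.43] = 5.40000000000000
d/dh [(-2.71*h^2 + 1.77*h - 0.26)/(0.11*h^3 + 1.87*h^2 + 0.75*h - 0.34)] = (0.2981*h^4 - 0.3894*h^3 - 5.2566*h^2 + 2.8152*h - 0.4068)/(0.0121*h^6 + 0.4114*h^5 + 3.6619*h^4 + 2.7302*h^3 - 0.7091*h^2 - 0.51*h + 0.1156)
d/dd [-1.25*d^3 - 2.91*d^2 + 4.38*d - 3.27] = -3.75*d^2 - 5.82*d + 4.38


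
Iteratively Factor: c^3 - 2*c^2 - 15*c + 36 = (c + 4)*(c^2 - 6*c + 9) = (c - 3)*(c + 4)*(c - 3)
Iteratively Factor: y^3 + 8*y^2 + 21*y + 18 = (y + 3)*(y^2 + 5*y + 6) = (y + 2)*(y + 3)*(y + 3)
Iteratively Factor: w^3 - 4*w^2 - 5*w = (w)*(w^2 - 4*w - 5) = w*(w - 5)*(w + 1)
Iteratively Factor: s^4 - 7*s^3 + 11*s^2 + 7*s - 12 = (s - 1)*(s^3 - 6*s^2 + 5*s + 12) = (s - 1)*(s + 1)*(s^2 - 7*s + 12) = (s - 4)*(s - 1)*(s + 1)*(s - 3)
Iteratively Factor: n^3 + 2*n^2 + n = (n + 1)*(n^2 + n) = n*(n + 1)*(n + 1)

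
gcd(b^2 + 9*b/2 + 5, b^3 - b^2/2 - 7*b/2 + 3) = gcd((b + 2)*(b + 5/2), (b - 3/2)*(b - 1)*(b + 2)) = b + 2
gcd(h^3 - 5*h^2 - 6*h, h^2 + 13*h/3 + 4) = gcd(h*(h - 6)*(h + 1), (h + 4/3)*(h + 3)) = 1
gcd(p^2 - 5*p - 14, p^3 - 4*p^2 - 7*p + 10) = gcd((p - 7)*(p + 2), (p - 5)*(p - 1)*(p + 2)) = p + 2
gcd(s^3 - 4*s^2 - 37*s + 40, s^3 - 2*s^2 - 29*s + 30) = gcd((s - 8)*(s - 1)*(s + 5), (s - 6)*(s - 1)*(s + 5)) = s^2 + 4*s - 5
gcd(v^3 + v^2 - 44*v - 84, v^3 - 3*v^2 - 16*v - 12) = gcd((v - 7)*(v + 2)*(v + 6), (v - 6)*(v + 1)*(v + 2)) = v + 2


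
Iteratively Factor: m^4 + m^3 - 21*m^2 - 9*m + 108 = (m + 3)*(m^3 - 2*m^2 - 15*m + 36) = (m + 3)*(m + 4)*(m^2 - 6*m + 9) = (m - 3)*(m + 3)*(m + 4)*(m - 3)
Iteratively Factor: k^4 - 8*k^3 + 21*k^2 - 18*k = (k - 3)*(k^3 - 5*k^2 + 6*k) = k*(k - 3)*(k^2 - 5*k + 6) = k*(k - 3)^2*(k - 2)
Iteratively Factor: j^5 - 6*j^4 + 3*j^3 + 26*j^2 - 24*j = (j - 1)*(j^4 - 5*j^3 - 2*j^2 + 24*j) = (j - 4)*(j - 1)*(j^3 - j^2 - 6*j) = j*(j - 4)*(j - 1)*(j^2 - j - 6) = j*(j - 4)*(j - 3)*(j - 1)*(j + 2)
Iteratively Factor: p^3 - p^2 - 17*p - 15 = (p + 3)*(p^2 - 4*p - 5) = (p - 5)*(p + 3)*(p + 1)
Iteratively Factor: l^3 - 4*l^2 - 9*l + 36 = (l - 4)*(l^2 - 9) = (l - 4)*(l - 3)*(l + 3)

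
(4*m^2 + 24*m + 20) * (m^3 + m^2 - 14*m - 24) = 4*m^5 + 28*m^4 - 12*m^3 - 412*m^2 - 856*m - 480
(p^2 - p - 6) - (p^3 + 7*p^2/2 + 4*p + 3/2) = -p^3 - 5*p^2/2 - 5*p - 15/2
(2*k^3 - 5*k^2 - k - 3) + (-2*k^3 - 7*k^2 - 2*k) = -12*k^2 - 3*k - 3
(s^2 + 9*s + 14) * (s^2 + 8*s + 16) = s^4 + 17*s^3 + 102*s^2 + 256*s + 224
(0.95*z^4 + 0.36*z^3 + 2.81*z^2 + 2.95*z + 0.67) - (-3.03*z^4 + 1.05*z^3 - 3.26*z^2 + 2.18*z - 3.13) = 3.98*z^4 - 0.69*z^3 + 6.07*z^2 + 0.77*z + 3.8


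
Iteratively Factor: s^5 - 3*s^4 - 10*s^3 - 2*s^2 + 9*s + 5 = (s + 1)*(s^4 - 4*s^3 - 6*s^2 + 4*s + 5) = (s + 1)^2*(s^3 - 5*s^2 - s + 5) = (s - 1)*(s + 1)^2*(s^2 - 4*s - 5) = (s - 1)*(s + 1)^3*(s - 5)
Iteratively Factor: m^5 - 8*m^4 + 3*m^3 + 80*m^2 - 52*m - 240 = (m + 2)*(m^4 - 10*m^3 + 23*m^2 + 34*m - 120) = (m - 3)*(m + 2)*(m^3 - 7*m^2 + 2*m + 40) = (m - 5)*(m - 3)*(m + 2)*(m^2 - 2*m - 8) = (m - 5)*(m - 4)*(m - 3)*(m + 2)*(m + 2)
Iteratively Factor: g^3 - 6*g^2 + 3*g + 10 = (g + 1)*(g^2 - 7*g + 10) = (g - 5)*(g + 1)*(g - 2)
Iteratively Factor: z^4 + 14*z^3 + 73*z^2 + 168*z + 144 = (z + 3)*(z^3 + 11*z^2 + 40*z + 48) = (z + 3)*(z + 4)*(z^2 + 7*z + 12) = (z + 3)*(z + 4)^2*(z + 3)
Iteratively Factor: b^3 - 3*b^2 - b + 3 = (b + 1)*(b^2 - 4*b + 3) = (b - 1)*(b + 1)*(b - 3)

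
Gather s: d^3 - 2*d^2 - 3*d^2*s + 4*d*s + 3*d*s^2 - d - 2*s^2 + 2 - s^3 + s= d^3 - 2*d^2 - d - s^3 + s^2*(3*d - 2) + s*(-3*d^2 + 4*d + 1) + 2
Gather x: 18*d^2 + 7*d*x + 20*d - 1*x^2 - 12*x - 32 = 18*d^2 + 20*d - x^2 + x*(7*d - 12) - 32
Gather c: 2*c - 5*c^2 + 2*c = -5*c^2 + 4*c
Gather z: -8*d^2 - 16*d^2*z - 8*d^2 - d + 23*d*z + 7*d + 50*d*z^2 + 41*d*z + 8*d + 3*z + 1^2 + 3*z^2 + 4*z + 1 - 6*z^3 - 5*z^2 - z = -16*d^2 + 14*d - 6*z^3 + z^2*(50*d - 2) + z*(-16*d^2 + 64*d + 6) + 2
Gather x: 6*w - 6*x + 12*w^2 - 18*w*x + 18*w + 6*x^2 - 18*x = 12*w^2 + 24*w + 6*x^2 + x*(-18*w - 24)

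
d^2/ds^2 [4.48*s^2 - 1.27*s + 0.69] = 8.96000000000000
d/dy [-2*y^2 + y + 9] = 1 - 4*y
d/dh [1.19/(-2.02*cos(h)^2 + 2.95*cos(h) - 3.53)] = (3.5105 - 4.8076*cos(h))*sin(h)/(2.02*cos(h)^2 - 2.95*cos(h) + 3.53)^2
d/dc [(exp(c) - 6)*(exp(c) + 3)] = (2*exp(c) - 3)*exp(c)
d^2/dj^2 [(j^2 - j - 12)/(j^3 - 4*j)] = 2*(j^6 - 3*j^5 - 60*j^4 - 4*j^3 + 144*j^2 - 192)/(j^3*(j^6 - 12*j^4 + 48*j^2 - 64))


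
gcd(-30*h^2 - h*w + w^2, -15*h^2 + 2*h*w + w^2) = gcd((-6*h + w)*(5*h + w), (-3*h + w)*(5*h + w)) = 5*h + w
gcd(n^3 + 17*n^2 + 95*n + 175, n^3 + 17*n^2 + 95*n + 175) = n^3 + 17*n^2 + 95*n + 175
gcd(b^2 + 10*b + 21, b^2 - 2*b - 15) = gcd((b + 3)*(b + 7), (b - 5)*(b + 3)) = b + 3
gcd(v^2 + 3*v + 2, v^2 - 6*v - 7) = v + 1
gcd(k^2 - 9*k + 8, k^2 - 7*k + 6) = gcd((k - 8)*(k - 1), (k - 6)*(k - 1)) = k - 1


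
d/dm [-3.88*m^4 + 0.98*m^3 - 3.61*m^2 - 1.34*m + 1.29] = -15.52*m^3 + 2.94*m^2 - 7.22*m - 1.34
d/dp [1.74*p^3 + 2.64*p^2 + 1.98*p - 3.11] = 5.22*p^2 + 5.28*p + 1.98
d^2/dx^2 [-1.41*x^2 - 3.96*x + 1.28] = -2.82000000000000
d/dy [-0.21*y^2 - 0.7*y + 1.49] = -0.42*y - 0.7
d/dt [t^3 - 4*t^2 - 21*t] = 3*t^2 - 8*t - 21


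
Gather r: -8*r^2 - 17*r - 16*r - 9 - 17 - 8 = -8*r^2 - 33*r - 34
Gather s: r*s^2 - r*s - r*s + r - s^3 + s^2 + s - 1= r - s^3 + s^2*(r + 1) + s*(1 - 2*r) - 1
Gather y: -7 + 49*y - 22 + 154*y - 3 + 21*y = 224*y - 32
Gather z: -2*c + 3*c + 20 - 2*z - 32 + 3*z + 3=c + z - 9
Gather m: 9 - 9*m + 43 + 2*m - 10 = 42 - 7*m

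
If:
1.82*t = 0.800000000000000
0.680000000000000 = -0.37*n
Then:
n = -1.84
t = 0.44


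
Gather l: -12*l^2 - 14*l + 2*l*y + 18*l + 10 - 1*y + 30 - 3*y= -12*l^2 + l*(2*y + 4) - 4*y + 40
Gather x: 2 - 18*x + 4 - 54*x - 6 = -72*x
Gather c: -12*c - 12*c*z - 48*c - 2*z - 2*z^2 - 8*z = c*(-12*z - 60) - 2*z^2 - 10*z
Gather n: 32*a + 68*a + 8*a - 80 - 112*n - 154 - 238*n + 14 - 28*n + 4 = 108*a - 378*n - 216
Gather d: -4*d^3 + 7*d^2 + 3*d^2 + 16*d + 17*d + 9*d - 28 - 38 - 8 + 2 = -4*d^3 + 10*d^2 + 42*d - 72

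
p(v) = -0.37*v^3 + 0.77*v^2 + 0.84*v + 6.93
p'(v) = -1.11*v^2 + 1.54*v + 0.84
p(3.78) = 1.12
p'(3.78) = -9.20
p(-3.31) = 26.00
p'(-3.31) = -16.42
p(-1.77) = 9.91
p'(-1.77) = -5.36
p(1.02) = 8.20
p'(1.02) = 1.26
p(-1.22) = 7.72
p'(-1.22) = -2.69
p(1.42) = 8.62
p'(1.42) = 0.79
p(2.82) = 7.12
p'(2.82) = -3.64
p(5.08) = -17.44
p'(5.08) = -19.98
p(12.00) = -511.47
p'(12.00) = -140.52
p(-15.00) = 1416.33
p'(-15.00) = -272.01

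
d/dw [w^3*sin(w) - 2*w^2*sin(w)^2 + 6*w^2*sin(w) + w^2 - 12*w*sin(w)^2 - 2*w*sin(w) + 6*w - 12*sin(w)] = w^3*cos(w) + 3*w^2*sin(w) - 2*w^2*sin(2*w) + 6*w^2*cos(w) + 12*w*sin(w) - 12*w*sin(2*w) - 2*w*cos(w) + 2*w*cos(2*w) - 2*sin(w) - 12*cos(w) + 6*cos(2*w)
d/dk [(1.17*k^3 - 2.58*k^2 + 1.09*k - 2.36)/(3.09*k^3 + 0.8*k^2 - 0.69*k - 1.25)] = (8.9082*k^4 - 8.3508*k^3 + 18.3979*k^2 + 10.226*k - 2.9909)/(9.5481*k^6 + 4.944*k^5 - 3.6242*k^4 - 8.829*k^3 - 1.5239*k^2 + 1.725*k + 1.5625)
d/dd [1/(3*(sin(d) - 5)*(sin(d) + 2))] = (3 - 2*sin(d))*cos(d)/(3*(sin(d) - 5)^2*(sin(d) + 2)^2)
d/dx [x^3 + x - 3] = 3*x^2 + 1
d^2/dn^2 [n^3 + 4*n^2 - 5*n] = 6*n + 8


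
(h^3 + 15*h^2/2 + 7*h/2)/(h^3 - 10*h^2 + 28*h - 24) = h*(2*h^2 + 15*h + 7)/(2*(h^3 - 10*h^2 + 28*h - 24))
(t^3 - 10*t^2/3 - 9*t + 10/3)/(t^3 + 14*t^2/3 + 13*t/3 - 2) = (t - 5)/(t + 3)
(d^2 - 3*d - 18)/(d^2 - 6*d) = (d + 3)/d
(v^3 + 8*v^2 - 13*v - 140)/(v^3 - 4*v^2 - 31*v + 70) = (v^2 + 3*v - 28)/(v^2 - 9*v + 14)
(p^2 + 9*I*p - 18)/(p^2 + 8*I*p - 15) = (p + 6*I)/(p + 5*I)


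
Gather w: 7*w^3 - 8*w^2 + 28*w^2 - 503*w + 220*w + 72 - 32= 7*w^3 + 20*w^2 - 283*w + 40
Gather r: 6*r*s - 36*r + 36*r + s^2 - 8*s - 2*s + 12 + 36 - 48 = 6*r*s + s^2 - 10*s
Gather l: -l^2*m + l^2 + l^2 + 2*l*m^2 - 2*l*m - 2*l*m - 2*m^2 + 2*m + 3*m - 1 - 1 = l^2*(2 - m) + l*(2*m^2 - 4*m) - 2*m^2 + 5*m - 2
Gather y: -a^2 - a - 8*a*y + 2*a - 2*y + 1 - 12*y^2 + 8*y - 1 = -a^2 + a - 12*y^2 + y*(6 - 8*a)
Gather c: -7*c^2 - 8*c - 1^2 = -7*c^2 - 8*c - 1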